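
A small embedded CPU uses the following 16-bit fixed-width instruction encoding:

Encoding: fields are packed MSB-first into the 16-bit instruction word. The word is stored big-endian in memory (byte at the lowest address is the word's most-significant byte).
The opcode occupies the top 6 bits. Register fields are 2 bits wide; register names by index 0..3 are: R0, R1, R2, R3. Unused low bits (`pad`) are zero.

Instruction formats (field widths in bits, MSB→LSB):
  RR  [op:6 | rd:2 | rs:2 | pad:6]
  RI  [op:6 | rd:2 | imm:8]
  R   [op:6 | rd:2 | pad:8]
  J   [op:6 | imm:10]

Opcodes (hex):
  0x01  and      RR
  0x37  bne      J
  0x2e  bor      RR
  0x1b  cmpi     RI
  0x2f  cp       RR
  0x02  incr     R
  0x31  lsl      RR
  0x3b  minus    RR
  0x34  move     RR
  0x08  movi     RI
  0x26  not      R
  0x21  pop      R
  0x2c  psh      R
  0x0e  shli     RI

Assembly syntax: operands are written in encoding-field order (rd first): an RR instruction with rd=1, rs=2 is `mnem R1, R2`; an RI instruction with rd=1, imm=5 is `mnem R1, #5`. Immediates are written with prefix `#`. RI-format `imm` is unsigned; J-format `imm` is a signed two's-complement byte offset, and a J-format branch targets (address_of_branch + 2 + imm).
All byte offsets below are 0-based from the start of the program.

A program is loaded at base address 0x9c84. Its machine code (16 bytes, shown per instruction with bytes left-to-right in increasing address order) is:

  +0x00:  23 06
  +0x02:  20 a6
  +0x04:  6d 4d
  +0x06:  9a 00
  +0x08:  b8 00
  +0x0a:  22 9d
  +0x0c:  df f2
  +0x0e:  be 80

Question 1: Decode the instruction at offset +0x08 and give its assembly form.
@+08  big-endian(b8 00) = 0xb800
  op=0xb800>>10=0x2e ⇒ bor (RR)
  [9:8] rd=0 = R0
  [7:6] rs=0 = R0

bor R0, R0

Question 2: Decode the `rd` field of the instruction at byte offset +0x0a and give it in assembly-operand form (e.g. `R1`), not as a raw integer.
R2

@+0a  big-endian(22 9d) = 0x229d
  op=0x229d>>10=0x8 ⇒ movi (RI)
  [9:8] rd=2 = R2
  [7:0] imm=157 = #157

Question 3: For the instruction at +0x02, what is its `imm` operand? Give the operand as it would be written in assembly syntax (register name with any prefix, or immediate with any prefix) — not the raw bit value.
#166

[02] 20 a6 → 0x20a6
  opcode bits[15:10]=0x8: movi/RI
  [9:8] rd=0 = R0
  [7:0] imm=166 = #166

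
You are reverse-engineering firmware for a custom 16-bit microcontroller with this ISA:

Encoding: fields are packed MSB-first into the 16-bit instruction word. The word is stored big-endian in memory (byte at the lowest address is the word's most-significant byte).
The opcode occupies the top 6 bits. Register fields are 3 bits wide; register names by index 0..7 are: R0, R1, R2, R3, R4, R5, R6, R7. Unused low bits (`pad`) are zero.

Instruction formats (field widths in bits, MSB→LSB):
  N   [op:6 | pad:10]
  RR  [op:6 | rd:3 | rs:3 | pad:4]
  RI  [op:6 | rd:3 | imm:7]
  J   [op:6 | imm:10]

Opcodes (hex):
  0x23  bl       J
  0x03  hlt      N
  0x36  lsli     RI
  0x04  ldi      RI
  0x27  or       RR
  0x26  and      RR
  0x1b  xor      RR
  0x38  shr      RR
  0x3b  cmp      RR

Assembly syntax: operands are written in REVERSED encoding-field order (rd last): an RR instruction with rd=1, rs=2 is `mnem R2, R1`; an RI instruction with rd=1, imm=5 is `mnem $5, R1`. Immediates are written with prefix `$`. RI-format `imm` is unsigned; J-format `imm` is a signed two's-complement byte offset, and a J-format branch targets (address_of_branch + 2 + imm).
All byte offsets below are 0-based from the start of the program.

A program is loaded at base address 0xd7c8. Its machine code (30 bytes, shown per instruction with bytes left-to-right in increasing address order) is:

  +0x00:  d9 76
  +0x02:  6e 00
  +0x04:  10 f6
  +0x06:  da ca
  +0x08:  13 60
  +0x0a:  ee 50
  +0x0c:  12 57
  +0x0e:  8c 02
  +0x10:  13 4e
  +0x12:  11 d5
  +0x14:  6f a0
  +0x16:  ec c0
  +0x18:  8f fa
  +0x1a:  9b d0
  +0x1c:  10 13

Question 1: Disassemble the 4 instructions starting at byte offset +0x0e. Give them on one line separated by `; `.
bl $2; ldi $78, R6; ldi $85, R3; xor R2, R7

+0x0e: 8c 02 ⇒ word 0x8c02 (big)
  op=0x8c02>>10=0x23 ⇒ bl (J)
  imm: (w>>0)&0x3ff=0x2 → $2
+0x10: 13 4e ⇒ word 0x134e (big)
  op=0x134e>>10=0x4 ⇒ ldi (RI)
  rd: (w>>7)&0x7=0x6 → R6
  imm: (w>>0)&0x7f=0x4e → $78
+0x12: 11 d5 ⇒ word 0x11d5 (big)
  op=0x11d5>>10=0x4 ⇒ ldi (RI)
  rd: (w>>7)&0x7=0x3 → R3
  imm: (w>>0)&0x7f=0x55 → $85
+0x14: 6f a0 ⇒ word 0x6fa0 (big)
  op=0x6fa0>>10=0x1b ⇒ xor (RR)
  rd: (w>>7)&0x7=0x7 → R7
  rs: (w>>4)&0x7=0x2 → R2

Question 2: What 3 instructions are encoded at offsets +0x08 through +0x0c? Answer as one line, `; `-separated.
[08] 13 60 → 0x1360
  opcode bits[15:10]=0x4: ldi/RI
  [9:7] rd=6 = R6
  [6:0] imm=96 = $96
[0a] ee 50 → 0xee50
  opcode bits[15:10]=0x3b: cmp/RR
  [9:7] rd=4 = R4
  [6:4] rs=5 = R5
[0c] 12 57 → 0x1257
  opcode bits[15:10]=0x4: ldi/RI
  [9:7] rd=4 = R4
  [6:0] imm=87 = $87

ldi $96, R6; cmp R5, R4; ldi $87, R4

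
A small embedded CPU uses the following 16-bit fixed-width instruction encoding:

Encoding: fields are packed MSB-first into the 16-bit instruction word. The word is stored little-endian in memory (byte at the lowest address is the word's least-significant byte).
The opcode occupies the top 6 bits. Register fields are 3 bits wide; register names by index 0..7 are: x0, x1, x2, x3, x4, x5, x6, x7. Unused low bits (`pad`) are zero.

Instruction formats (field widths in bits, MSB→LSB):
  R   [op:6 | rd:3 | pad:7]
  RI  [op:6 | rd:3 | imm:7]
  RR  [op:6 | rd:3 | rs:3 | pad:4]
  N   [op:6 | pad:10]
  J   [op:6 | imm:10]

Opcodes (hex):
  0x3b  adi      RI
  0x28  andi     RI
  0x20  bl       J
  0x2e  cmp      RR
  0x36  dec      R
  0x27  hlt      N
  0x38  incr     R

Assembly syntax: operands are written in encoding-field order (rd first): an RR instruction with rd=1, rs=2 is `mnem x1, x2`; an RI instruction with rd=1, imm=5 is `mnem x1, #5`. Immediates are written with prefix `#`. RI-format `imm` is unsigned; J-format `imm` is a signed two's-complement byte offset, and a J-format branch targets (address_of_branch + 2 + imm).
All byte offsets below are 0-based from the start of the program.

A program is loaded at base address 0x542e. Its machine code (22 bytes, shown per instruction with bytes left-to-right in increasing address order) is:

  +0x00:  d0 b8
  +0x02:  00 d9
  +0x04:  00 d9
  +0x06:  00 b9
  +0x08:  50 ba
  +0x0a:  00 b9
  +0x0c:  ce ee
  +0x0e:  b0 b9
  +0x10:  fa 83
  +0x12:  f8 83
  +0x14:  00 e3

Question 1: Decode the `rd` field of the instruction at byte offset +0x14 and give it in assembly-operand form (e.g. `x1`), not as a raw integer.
x6

+0x14: 00 e3 ⇒ word 0xe300 (little)
  opcode bits[15:10]=0x38: incr/R
  [9:7] rd=6 = x6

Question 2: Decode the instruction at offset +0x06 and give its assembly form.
cmp x2, x0

+0x06: 00 b9 ⇒ word 0xb900 (little)
  opcode bits[15:10]=0x2e: cmp/RR
  [9:7] rd=2 = x2
  [6:4] rs=0 = x0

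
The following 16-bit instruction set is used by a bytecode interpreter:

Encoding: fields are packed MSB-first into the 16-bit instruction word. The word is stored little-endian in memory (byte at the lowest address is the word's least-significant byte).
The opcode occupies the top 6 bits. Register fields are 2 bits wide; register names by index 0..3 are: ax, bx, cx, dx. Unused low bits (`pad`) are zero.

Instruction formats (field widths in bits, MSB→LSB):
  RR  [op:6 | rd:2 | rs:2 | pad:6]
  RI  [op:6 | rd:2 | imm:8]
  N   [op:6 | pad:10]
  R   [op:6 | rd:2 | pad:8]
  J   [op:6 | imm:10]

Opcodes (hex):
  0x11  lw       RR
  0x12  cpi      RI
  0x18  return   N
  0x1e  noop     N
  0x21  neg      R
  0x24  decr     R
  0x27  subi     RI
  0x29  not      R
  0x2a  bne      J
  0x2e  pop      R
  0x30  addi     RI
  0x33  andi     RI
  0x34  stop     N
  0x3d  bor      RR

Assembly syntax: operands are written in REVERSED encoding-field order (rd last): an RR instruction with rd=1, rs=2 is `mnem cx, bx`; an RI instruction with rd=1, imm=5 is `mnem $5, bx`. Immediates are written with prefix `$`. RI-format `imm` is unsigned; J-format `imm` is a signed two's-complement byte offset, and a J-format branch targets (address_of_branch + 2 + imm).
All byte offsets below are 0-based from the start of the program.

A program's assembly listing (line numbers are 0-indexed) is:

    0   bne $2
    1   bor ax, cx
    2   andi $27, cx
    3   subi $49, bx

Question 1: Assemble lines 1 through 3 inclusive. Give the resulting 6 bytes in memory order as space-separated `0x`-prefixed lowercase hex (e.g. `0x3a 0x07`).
0x00 0xf6 0x1b 0xce 0x31 0x9d

1. bor fields op=0x3d:6|rd=2:2|rs=0:2|pad=0:6 → word f600h → 00 f6
2. andi fields op=0x33:6|rd=2:2|imm=27:8 → word ce1bh → 1b ce
3. subi fields op=0x27:6|rd=1:2|imm=49:8 → word 9d31h → 31 9d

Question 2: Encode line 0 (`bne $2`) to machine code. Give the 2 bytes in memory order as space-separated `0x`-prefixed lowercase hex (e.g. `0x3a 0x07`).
0. bne fields op=0x2a:6|imm=2:10 → word a802h → 02 a8

0x02 0xa8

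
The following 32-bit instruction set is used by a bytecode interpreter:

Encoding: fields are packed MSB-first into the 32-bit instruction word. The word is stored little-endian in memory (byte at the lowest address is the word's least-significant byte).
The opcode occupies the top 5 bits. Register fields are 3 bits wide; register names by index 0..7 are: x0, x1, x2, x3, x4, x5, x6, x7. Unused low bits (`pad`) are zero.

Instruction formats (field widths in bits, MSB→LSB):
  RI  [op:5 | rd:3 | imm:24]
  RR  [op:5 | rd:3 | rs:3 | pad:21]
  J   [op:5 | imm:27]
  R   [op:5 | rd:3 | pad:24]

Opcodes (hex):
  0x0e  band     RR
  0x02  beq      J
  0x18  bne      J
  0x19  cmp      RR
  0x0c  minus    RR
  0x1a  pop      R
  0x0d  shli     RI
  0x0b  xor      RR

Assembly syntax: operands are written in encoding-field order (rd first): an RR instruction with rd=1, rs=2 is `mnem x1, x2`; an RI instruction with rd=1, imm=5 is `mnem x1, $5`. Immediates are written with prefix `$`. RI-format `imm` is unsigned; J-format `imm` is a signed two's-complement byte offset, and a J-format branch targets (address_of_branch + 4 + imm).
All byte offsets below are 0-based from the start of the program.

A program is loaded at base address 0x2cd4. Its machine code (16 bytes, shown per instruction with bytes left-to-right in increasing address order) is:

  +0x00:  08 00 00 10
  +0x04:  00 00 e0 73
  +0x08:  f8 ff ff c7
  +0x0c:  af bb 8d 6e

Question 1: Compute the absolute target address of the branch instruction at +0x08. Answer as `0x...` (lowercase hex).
[08] f8 ff ff c7 → 0xc7fffff8
  top 5b → 0x18 → bne [J]
  [26:0] imm=134217720 (s27→-8) = $-8
  target = base 0x2cd4 + off 0x08 + 4 + imm -8 = 0x2cd8

0x2cd8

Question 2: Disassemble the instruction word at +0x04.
[04] 00 00 e0 73 → 0x73e00000
  opcode bits[31:27]=0xe: band/RR
  [26:24] rd=3 = x3
  [23:21] rs=7 = x7

band x3, x7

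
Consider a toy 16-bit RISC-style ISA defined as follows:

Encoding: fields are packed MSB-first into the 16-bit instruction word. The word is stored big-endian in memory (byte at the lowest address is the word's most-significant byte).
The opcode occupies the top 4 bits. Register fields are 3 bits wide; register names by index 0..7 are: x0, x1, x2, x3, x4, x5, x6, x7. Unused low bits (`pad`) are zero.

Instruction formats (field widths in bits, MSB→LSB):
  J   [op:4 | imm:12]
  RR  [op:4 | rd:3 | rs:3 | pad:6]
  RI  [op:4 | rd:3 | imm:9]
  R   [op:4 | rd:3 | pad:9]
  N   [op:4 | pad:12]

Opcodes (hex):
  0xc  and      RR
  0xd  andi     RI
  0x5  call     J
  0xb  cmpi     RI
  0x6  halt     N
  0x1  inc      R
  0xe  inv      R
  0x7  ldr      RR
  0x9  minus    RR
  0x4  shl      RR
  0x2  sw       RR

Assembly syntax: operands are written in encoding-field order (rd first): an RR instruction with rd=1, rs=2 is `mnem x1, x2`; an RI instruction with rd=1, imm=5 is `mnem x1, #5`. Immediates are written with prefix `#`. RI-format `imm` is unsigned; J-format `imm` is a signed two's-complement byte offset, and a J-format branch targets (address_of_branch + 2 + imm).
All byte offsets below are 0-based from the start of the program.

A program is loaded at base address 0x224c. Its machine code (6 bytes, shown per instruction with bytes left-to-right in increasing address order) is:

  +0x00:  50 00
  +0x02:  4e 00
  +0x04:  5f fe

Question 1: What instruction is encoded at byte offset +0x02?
@+02  big-endian(4e 00) = 0x4e00
  top 4b → 0x4 → shl [RR]
  rd: (w>>9)&0x7=0x7 → x7
  rs: (w>>6)&0x7=0x0 → x0

shl x7, x0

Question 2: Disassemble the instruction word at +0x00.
call #0

+0x00: 50 00 ⇒ word 0x5000 (big)
  op=0x5000>>12=0x5 ⇒ call (J)
  [11:0] imm=0 = #0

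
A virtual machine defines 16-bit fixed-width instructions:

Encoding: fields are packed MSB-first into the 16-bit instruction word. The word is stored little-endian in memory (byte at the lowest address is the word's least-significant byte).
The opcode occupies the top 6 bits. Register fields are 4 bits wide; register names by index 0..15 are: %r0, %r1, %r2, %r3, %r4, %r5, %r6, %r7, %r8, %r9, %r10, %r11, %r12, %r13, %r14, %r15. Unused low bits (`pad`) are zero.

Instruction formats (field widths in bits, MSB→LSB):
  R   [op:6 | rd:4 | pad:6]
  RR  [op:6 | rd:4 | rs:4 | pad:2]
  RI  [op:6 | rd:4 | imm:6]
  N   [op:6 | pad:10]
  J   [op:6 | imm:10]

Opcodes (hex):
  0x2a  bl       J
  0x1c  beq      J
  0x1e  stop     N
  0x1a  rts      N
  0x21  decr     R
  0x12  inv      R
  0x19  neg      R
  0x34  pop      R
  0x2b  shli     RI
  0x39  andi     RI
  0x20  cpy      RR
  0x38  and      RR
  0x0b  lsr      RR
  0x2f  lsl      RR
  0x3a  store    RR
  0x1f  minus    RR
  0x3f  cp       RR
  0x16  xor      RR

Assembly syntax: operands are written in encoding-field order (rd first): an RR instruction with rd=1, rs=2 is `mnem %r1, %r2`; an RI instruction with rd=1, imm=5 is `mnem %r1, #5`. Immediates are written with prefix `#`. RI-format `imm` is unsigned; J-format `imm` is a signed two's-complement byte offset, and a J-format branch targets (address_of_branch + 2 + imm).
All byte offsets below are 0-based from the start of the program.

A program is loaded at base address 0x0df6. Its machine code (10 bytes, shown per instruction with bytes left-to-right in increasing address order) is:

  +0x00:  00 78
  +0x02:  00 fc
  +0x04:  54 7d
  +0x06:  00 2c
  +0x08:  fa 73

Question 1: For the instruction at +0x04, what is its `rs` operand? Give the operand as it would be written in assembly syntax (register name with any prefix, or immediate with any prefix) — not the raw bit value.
%r5

+0x04: 54 7d ⇒ word 0x7d54 (little)
  opcode bits[15:10]=0x1f: minus/RR
  rd: (w>>6)&0xf=0x5 → %r5
  rs: (w>>2)&0xf=0x5 → %r5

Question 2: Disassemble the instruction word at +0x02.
[02] 00 fc → 0xfc00
  op=0xfc00>>10=0x3f ⇒ cp (RR)
  [9:6] rd=0 = %r0
  [5:2] rs=0 = %r0

cp %r0, %r0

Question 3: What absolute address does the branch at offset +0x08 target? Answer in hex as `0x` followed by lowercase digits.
+0x08: fa 73 ⇒ word 0x73fa (little)
  opcode bits[15:10]=0x1c: beq/J
  imm@[9:0]=0x3fa (s10→-6) ⇒ #-6
  target = base 0x0df6 + off 0x08 + 2 + imm -6 = 0x0dfa

0x0dfa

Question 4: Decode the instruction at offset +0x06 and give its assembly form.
lsr %r0, %r0

off 0x06: read 00 2c as little → 0x2c00
  op=0x2c00>>10=0xb ⇒ lsr (RR)
  rd: (w>>6)&0xf=0x0 → %r0
  rs: (w>>2)&0xf=0x0 → %r0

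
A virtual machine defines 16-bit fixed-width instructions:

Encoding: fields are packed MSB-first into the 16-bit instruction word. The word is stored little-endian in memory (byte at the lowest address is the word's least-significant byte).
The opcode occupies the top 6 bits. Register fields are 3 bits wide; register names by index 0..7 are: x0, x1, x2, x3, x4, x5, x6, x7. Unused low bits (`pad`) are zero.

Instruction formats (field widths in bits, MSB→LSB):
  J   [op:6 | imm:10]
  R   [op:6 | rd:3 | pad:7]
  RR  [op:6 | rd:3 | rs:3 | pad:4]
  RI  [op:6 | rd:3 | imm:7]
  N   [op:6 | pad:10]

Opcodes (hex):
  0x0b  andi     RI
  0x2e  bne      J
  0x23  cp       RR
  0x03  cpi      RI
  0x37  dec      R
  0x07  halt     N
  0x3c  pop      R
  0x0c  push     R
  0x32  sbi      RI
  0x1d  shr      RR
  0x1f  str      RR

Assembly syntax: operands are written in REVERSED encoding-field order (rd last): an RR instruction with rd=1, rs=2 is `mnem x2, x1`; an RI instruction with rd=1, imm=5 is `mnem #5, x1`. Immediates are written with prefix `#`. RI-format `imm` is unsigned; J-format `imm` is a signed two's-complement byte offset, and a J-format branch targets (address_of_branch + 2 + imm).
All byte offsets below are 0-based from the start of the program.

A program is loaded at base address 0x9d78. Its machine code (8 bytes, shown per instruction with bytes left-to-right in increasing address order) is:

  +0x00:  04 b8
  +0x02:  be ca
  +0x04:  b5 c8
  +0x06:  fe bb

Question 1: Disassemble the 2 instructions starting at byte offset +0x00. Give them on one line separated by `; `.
bne #4; sbi #62, x5

+0x00: 04 b8 ⇒ word 0xb804 (little)
  op=0xb804>>10=0x2e ⇒ bne (J)
  imm: (w>>0)&0x3ff=0x4 → #4
+0x02: be ca ⇒ word 0xcabe (little)
  op=0xcabe>>10=0x32 ⇒ sbi (RI)
  rd: (w>>7)&0x7=0x5 → x5
  imm: (w>>0)&0x7f=0x3e → #62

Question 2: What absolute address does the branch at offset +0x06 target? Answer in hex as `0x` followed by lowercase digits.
[06] fe bb → 0xbbfe
  opcode bits[15:10]=0x2e: bne/J
  [9:0] imm=1022 (s10→-2) = #-2
  target = base 0x9d78 + off 0x06 + 2 + imm -2 = 0x9d7e

0x9d7e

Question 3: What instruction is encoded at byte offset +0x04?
sbi #53, x1

@+04  little-endian(b5 c8) = 0xc8b5
  op=0xc8b5>>10=0x32 ⇒ sbi (RI)
  [9:7] rd=1 = x1
  [6:0] imm=53 = #53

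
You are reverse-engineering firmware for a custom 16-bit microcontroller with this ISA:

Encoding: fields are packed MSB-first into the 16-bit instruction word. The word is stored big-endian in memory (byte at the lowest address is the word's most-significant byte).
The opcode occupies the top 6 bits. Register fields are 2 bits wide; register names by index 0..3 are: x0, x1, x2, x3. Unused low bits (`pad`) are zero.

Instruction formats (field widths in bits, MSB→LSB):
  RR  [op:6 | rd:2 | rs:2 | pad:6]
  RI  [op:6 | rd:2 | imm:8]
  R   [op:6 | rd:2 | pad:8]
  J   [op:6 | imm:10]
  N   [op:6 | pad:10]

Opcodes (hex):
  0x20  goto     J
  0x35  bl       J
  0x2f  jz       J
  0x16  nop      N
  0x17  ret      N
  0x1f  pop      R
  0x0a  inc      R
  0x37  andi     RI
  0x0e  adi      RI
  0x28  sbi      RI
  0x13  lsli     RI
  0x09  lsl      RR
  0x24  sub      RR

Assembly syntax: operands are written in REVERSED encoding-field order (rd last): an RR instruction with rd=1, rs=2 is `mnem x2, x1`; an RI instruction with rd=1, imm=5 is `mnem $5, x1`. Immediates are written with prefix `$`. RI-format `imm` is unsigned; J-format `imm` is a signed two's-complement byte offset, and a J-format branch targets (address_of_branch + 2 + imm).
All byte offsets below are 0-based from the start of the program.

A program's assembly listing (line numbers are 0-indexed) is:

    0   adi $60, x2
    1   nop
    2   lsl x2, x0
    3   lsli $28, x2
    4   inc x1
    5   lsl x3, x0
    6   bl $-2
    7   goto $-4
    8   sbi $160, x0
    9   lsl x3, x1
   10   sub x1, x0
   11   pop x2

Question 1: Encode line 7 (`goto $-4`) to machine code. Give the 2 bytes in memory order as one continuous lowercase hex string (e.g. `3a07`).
L7: goto op=0x20:6|imm=-4:10 ⇒ 0x83fc ⇒ big 83 fc

83fc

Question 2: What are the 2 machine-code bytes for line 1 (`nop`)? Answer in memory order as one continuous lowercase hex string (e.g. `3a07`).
line 1 (nop): pack op=0x16:6|pad=0:10 = 0x5800; big→ 58 00

5800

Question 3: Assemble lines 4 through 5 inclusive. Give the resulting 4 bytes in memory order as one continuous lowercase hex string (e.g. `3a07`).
290024c0

line 4 (inc): pack op=0xa:6|rd=1:2|pad=0:8 = 0x2900; big→ 29 00
line 5 (lsl): pack op=0x9:6|rd=0:2|rs=3:2|pad=0:6 = 0x24c0; big→ 24 c0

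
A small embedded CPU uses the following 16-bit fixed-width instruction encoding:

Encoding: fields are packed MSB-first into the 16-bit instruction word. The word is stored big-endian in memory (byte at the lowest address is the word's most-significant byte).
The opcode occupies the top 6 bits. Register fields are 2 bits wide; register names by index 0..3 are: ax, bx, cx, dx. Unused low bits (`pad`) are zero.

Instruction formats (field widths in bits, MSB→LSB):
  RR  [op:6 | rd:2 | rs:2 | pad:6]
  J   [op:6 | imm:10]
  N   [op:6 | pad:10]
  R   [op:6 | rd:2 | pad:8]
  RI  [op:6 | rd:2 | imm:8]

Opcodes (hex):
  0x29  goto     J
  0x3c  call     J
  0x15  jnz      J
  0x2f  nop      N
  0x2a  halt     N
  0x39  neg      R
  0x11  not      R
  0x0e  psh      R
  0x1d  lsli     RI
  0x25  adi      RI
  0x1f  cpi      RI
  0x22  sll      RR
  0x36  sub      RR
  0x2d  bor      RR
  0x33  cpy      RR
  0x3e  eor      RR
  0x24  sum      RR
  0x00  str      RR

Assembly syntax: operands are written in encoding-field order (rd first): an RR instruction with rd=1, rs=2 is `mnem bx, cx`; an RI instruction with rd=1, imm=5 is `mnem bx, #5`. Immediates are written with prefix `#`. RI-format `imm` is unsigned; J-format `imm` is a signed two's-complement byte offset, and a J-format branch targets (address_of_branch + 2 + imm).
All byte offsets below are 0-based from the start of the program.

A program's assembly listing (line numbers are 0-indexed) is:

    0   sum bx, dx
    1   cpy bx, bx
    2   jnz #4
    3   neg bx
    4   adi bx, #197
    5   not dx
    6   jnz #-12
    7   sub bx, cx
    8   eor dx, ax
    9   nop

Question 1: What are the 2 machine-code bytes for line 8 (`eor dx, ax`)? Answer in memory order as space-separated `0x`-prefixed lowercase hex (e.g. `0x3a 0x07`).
0xfb 0x00

8. eor fields op=0x3e:6|rd=3:2|rs=0:2|pad=0:6 → word fb00h → fb 00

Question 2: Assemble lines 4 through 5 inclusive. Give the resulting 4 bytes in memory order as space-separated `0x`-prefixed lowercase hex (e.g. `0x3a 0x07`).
4. adi fields op=0x25:6|rd=1:2|imm=197:8 → word 95c5h → 95 c5
5. not fields op=0x11:6|rd=3:2|pad=0:8 → word 4700h → 47 00

0x95 0xc5 0x47 0x00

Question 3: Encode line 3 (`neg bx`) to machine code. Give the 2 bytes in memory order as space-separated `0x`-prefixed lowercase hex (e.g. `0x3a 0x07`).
line 3 (neg): pack op=0x39:6|rd=1:2|pad=0:8 = 0xe500; big→ e5 00

0xe5 0x00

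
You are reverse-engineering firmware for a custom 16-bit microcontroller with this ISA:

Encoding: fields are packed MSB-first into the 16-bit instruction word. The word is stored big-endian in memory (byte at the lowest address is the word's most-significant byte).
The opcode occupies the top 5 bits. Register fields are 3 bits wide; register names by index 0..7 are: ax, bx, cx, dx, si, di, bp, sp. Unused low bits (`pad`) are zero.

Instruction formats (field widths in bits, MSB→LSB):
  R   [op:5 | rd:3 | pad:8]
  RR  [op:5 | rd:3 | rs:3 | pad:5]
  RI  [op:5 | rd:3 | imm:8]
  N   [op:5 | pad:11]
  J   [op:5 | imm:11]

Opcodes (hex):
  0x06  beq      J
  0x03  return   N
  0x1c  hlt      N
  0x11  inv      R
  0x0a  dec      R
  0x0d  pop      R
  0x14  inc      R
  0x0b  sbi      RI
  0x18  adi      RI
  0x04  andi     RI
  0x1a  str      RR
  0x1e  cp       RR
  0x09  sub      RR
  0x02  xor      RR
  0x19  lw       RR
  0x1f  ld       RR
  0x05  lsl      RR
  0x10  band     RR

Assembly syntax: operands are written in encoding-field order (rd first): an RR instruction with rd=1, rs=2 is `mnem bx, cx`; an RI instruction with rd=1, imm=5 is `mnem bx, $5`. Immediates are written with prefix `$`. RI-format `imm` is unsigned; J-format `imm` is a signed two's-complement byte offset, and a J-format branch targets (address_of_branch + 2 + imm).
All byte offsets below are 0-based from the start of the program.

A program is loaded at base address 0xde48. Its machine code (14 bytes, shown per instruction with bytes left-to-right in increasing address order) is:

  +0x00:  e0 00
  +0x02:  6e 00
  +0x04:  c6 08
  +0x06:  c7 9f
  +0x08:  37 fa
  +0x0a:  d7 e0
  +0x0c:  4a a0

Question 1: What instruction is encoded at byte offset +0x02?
pop bp

[02] 6e 00 → 0x6e00
  top 5b → 0xd → pop [R]
  rd: (w>>8)&0x7=0x6 → bp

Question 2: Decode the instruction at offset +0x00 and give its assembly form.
hlt

+0x00: e0 00 ⇒ word 0xe000 (big)
  opcode bits[15:11]=0x1c: hlt/N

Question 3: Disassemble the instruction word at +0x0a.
str sp, sp

@+0a  big-endian(d7 e0) = 0xd7e0
  opcode bits[15:11]=0x1a: str/RR
  [10:8] rd=7 = sp
  [7:5] rs=7 = sp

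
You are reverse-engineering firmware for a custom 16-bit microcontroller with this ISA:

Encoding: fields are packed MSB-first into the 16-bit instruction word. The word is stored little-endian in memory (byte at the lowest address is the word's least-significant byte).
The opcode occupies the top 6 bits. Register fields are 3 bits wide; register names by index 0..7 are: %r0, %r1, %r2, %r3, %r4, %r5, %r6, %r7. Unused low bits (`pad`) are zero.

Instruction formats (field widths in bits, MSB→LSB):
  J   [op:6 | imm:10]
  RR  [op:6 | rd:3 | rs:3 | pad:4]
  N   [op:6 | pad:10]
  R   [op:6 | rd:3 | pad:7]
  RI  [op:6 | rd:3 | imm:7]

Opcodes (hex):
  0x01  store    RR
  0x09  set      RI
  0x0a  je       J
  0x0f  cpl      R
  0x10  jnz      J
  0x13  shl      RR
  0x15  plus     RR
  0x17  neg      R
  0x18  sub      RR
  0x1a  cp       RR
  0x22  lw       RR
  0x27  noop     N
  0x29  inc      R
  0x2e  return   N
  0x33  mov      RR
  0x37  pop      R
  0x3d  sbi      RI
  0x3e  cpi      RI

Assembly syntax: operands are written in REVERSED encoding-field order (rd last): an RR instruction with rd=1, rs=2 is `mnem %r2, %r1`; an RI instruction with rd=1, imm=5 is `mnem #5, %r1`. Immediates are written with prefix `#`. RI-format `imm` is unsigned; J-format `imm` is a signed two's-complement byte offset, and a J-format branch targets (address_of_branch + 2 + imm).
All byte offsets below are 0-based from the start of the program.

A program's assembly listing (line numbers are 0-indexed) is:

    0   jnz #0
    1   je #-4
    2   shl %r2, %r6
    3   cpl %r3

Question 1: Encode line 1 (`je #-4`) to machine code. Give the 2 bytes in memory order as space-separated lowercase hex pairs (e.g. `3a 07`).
L1: je op=0xa:6|imm=-4:10 ⇒ 0x2bfc ⇒ little fc 2b

fc 2b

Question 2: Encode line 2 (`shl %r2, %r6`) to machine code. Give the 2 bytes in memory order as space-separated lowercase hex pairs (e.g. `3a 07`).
2. shl fields op=0x13:6|rd=6:3|rs=2:3|pad=0:4 → word 4f20h → 20 4f

20 4f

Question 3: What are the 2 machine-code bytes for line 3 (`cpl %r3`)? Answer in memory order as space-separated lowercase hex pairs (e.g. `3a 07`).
3. cpl fields op=0xf:6|rd=3:3|pad=0:7 → word 3d80h → 80 3d

80 3d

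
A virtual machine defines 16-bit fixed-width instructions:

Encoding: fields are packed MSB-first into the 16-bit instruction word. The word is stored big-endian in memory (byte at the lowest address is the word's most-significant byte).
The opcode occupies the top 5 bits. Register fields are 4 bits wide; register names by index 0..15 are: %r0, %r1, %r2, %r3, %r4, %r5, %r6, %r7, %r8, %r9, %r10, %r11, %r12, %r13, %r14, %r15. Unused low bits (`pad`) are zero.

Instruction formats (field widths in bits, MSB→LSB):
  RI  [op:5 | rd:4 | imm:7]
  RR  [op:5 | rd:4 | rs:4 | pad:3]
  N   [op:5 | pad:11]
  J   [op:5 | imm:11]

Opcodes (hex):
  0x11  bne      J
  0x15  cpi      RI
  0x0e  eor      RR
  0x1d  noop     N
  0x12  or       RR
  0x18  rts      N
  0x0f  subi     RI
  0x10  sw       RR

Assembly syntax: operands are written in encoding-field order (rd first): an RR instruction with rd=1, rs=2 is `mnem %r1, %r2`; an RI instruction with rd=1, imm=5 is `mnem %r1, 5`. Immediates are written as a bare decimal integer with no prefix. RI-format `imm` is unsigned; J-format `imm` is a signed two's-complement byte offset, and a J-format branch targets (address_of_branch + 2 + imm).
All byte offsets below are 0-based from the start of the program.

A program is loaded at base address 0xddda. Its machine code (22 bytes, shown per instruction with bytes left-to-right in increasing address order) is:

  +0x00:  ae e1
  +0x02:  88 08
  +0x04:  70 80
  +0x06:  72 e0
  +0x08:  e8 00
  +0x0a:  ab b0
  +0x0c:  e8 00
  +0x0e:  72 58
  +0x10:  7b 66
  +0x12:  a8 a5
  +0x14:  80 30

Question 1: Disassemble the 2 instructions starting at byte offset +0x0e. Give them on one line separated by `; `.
eor %r4, %r11; subi %r6, 102

off 0x0e: read 72 58 as big → 0x7258
  top 5b → 0xe → eor [RR]
  rd@[10:7]=0x4 ⇒ %r4
  rs@[6:3]=0xb ⇒ %r11
off 0x10: read 7b 66 as big → 0x7b66
  top 5b → 0xf → subi [RI]
  rd@[10:7]=0x6 ⇒ %r6
  imm@[6:0]=0x66 ⇒ 102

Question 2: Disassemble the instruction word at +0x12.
[12] a8 a5 → 0xa8a5
  opcode bits[15:11]=0x15: cpi/RI
  [10:7] rd=1 = %r1
  [6:0] imm=37 = 37

cpi %r1, 37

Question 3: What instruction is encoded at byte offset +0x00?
@+00  big-endian(ae e1) = 0xaee1
  top 5b → 0x15 → cpi [RI]
  rd@[10:7]=0xd ⇒ %r13
  imm@[6:0]=0x61 ⇒ 97

cpi %r13, 97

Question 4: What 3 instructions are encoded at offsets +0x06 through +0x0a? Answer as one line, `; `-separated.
eor %r5, %r12; noop; cpi %r7, 48

+0x06: 72 e0 ⇒ word 0x72e0 (big)
  op=0x72e0>>11=0xe ⇒ eor (RR)
  rd: (w>>7)&0xf=0x5 → %r5
  rs: (w>>3)&0xf=0xc → %r12
+0x08: e8 00 ⇒ word 0xe800 (big)
  op=0xe800>>11=0x1d ⇒ noop (N)
+0x0a: ab b0 ⇒ word 0xabb0 (big)
  op=0xabb0>>11=0x15 ⇒ cpi (RI)
  rd: (w>>7)&0xf=0x7 → %r7
  imm: (w>>0)&0x7f=0x30 → 48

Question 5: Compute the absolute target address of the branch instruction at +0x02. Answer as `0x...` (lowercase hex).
0xdde6

+0x02: 88 08 ⇒ word 0x8808 (big)
  top 5b → 0x11 → bne [J]
  [10:0] imm=8 = 8
  target = base 0xddda + off 0x02 + 2 + imm 8 = 0xdde6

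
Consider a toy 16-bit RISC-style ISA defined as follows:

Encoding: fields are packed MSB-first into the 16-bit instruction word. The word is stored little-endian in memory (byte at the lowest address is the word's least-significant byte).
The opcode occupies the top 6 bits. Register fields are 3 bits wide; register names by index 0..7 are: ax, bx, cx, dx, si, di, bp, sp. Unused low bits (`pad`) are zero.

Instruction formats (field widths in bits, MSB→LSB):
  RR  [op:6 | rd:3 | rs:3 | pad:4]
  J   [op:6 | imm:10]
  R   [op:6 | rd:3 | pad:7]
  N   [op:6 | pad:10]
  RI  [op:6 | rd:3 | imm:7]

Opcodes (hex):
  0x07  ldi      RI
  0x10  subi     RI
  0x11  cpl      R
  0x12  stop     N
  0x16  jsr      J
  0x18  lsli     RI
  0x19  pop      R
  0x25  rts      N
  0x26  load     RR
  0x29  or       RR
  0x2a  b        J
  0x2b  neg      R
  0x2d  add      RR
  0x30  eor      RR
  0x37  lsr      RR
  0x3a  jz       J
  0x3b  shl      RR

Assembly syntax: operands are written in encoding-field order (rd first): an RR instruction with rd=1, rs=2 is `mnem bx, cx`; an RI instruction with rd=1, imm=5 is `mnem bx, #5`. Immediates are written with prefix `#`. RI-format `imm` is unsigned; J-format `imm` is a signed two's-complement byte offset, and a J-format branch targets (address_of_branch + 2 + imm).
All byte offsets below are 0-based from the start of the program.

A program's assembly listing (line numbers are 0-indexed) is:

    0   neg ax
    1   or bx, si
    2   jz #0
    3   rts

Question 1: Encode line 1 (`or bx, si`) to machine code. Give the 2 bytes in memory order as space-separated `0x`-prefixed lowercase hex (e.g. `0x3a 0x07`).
1. or fields op=0x29:6|rd=1:3|rs=4:3|pad=0:4 → word a4c0h → c0 a4

0xc0 0xa4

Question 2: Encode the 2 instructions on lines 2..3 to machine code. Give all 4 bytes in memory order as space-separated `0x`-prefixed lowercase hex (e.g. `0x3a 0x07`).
0x00 0xe8 0x00 0x94

2. jz fields op=0x3a:6|imm=0:10 → word e800h → 00 e8
3. rts fields op=0x25:6|pad=0:10 → word 9400h → 00 94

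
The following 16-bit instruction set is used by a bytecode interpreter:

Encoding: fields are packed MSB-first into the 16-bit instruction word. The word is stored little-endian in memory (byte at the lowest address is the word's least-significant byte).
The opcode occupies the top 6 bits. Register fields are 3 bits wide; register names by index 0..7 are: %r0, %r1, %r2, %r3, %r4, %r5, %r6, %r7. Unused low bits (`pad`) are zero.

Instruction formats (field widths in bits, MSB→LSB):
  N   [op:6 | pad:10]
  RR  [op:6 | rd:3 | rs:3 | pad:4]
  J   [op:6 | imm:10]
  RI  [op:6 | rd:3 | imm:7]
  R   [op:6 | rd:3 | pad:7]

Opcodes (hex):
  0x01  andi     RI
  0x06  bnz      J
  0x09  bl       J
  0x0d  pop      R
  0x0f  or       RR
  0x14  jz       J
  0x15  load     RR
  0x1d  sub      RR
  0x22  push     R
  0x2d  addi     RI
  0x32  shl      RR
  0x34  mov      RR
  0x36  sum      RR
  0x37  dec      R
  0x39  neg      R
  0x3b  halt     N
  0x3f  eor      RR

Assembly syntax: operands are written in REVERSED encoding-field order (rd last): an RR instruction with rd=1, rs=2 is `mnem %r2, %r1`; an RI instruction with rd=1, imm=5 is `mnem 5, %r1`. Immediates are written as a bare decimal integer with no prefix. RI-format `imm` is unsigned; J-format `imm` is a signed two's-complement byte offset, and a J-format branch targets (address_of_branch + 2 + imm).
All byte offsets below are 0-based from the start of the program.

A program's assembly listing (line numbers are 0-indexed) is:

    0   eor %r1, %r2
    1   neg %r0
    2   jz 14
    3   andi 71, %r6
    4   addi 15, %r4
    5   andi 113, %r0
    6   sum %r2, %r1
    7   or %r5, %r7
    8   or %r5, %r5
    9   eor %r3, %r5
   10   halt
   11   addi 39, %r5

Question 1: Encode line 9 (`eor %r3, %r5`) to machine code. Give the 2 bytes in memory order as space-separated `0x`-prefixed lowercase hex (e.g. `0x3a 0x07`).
0xb0 0xfe

L9: eor op=0x3f:6|rd=5:3|rs=3:3|pad=0:4 ⇒ 0xfeb0 ⇒ little b0 fe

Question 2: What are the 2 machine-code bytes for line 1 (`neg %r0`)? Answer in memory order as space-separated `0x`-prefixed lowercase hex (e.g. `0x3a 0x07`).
0x00 0xe4

L1: neg op=0x39:6|rd=0:3|pad=0:7 ⇒ 0xe400 ⇒ little 00 e4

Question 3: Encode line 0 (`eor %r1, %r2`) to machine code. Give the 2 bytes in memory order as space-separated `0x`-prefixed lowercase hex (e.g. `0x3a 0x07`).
L0: eor op=0x3f:6|rd=2:3|rs=1:3|pad=0:4 ⇒ 0xfd10 ⇒ little 10 fd

0x10 0xfd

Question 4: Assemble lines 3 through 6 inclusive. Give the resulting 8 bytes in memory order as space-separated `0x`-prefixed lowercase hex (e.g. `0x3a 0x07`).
0x47 0x07 0x0f 0xb6 0x71 0x04 0xa0 0xd8

3. andi fields op=0x1:6|rd=6:3|imm=71:7 → word 0747h → 47 07
4. addi fields op=0x2d:6|rd=4:3|imm=15:7 → word b60fh → 0f b6
5. andi fields op=0x1:6|rd=0:3|imm=113:7 → word 0471h → 71 04
6. sum fields op=0x36:6|rd=1:3|rs=2:3|pad=0:4 → word d8a0h → a0 d8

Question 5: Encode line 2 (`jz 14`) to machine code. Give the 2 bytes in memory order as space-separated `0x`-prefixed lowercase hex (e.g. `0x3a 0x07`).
2. jz fields op=0x14:6|imm=14:10 → word 500eh → 0e 50

0x0e 0x50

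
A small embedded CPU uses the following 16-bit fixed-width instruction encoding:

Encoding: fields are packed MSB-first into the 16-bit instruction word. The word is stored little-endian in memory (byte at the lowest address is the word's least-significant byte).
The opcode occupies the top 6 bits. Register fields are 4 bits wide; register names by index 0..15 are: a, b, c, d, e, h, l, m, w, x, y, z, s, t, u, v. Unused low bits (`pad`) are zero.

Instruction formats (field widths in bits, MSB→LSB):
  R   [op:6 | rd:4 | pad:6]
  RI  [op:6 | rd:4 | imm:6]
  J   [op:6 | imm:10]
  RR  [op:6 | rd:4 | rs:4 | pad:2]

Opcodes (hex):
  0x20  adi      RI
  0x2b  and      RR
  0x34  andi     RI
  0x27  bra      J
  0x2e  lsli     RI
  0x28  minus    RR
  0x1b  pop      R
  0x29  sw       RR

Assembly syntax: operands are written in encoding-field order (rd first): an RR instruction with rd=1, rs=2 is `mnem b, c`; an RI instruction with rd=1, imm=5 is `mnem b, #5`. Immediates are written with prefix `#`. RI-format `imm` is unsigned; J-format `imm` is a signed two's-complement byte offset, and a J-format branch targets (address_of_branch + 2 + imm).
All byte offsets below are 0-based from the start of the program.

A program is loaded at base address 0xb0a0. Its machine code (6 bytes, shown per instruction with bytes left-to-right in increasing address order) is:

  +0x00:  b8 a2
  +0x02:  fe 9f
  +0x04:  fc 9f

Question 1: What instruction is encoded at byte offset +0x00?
@+00  little-endian(b8 a2) = 0xa2b8
  opcode bits[15:10]=0x28: minus/RR
  rd: (w>>6)&0xf=0xa → y
  rs: (w>>2)&0xf=0xe → u

minus y, u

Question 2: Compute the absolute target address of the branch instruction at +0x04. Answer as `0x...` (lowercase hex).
0xb0a2

off 0x04: read fc 9f as little → 0x9ffc
  top 6b → 0x27 → bra [J]
  imm@[9:0]=0x3fc (s10→-4) ⇒ #-4
  target = base 0xb0a0 + off 0x04 + 2 + imm -4 = 0xb0a2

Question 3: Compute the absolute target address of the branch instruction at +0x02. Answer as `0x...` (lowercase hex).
off 0x02: read fe 9f as little → 0x9ffe
  opcode bits[15:10]=0x27: bra/J
  [9:0] imm=1022 (s10→-2) = #-2
  target = base 0xb0a0 + off 0x02 + 2 + imm -2 = 0xb0a2

0xb0a2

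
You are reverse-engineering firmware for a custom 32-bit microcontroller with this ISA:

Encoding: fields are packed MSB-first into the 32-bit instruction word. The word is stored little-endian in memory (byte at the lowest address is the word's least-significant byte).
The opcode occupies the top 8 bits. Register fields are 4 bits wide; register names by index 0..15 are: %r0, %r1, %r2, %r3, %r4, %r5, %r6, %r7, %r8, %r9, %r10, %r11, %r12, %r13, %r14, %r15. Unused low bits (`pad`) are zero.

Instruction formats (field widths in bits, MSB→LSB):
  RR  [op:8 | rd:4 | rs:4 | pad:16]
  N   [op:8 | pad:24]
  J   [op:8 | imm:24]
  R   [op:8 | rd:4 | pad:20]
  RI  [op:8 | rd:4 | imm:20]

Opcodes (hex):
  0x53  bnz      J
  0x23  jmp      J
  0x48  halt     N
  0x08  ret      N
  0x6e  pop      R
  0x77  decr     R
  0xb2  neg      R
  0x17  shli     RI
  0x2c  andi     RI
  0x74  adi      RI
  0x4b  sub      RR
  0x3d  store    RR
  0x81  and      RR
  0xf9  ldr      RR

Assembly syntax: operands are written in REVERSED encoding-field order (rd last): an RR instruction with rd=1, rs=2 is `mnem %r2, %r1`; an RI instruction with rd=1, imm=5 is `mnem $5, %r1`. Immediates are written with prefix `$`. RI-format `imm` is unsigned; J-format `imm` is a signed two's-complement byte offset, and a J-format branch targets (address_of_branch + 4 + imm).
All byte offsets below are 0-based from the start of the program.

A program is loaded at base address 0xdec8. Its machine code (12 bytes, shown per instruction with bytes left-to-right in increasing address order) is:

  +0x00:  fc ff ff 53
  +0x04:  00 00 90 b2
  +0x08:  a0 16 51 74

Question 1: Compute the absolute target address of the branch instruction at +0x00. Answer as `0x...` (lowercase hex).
[00] fc ff ff 53 → 0x53fffffc
  opcode bits[31:24]=0x53: bnz/J
  imm@[23:0]=0xfffffc (s24→-4) ⇒ $-4
  target = base 0xdec8 + off 0x00 + 4 + imm -4 = 0xdec8

0xdec8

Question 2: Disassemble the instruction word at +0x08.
adi $71328, %r5

+0x08: a0 16 51 74 ⇒ word 0x745116a0 (little)
  opcode bits[31:24]=0x74: adi/RI
  rd: (w>>20)&0xf=0x5 → %r5
  imm: (w>>0)&0xfffff=0x116a0 → $71328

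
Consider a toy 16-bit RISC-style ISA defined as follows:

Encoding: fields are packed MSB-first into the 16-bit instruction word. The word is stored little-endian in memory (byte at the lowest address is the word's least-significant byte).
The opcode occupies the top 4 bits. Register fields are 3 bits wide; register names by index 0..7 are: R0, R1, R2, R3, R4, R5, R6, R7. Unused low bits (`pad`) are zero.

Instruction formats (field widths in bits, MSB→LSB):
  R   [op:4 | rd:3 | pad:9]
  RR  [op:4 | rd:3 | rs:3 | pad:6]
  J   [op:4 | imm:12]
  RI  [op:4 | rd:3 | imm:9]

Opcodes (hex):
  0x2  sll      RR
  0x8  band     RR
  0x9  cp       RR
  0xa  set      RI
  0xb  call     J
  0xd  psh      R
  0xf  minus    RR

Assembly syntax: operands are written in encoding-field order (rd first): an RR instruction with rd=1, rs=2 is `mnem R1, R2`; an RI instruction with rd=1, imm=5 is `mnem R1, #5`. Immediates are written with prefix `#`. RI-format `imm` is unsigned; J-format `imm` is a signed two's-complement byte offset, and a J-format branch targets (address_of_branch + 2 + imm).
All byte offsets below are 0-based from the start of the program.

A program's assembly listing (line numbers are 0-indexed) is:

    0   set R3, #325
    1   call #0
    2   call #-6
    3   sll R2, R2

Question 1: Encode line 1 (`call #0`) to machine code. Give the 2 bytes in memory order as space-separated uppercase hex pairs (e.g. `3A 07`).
00 B0

1. call fields op=0xb:4|imm=0:12 → word b000h → 00 b0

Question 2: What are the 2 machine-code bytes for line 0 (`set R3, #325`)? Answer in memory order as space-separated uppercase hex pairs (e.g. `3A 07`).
45 A7

0. set fields op=0xa:4|rd=3:3|imm=325:9 → word a745h → 45 a7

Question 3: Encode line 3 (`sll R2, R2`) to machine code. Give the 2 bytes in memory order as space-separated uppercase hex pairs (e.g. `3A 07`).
3. sll fields op=0x2:4|rd=2:3|rs=2:3|pad=0:6 → word 2480h → 80 24

80 24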